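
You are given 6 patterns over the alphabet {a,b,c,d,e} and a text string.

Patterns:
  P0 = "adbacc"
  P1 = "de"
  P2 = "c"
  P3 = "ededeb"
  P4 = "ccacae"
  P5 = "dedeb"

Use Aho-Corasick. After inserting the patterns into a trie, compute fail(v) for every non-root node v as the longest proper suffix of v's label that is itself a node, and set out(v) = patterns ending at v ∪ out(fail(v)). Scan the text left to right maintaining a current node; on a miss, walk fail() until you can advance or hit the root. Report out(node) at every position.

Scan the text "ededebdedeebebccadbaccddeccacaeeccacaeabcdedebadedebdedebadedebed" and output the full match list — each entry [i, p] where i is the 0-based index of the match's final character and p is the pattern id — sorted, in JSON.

Construct AC machine:
Trie nodes:
  n0 'ε': a→1 c→9 d→7 e→10
  n1 'a': d→2
  n2 'ad': b→3
  n3 'adb': a→4
  n4 'adba': c→5
  n5 'adbac': c→6
  n6 'adbacc': ·  ←P0
  n7 'd': e→8
  n8 'de': d→21  ←P1
  n9 'c': c→16  ←P2
  n10 'e': d→11
  n11 'ed': e→12
  n12 'ede': d→13
  n13 'eded': e→14
  n14 'edede': b→15
  n15 'ededeb': ·  ←P3
  n16 'cc': a→17
  n17 'cca': c→18
  n18 'ccac': a→19
  n19 'ccaca': e→20
  n20 'ccacae': ·  ←P4
  n21 'ded': e→22
  n22 'dede': b→23
  n23 'dedeb': ·  ←P5

Failure links (BFS by depth):
  fail(1) 'a': from fail(0)=0 chase 'a': 0 ⇒ 0;  out=∅∪out(0)=∅
  fail(7) 'd': from fail(0)=0 chase 'd': 0 ⇒ 0;  out=∅∪out(0)=∅
  fail(9) 'c': from fail(0)=0 chase 'c': 0 ⇒ 0;  out={2}∪out(0)={2}
  fail(10) 'e': from fail(0)=0 chase 'e': 0 ⇒ 0;  out=∅∪out(0)=∅
  fail(2) 'ad': from fail(1)=0 chase 'd': 0 ⇒ 7;  out=∅∪out(7)=∅
  fail(8) 'de': from fail(7)=0 chase 'e': 0 ⇒ 10;  out={1}∪out(10)={1}
  fail(11) 'ed': from fail(10)=0 chase 'd': 0 ⇒ 7;  out=∅∪out(7)=∅
  fail(16) 'cc': from fail(9)=0 chase 'c': 0 ⇒ 9;  out=∅∪out(9)={2}
  fail(3) 'adb': from fail(2)=7 chase 'b': 7→0 ⇒ 0;  out=∅∪out(0)=∅
  fail(12) 'ede': from fail(11)=7 chase 'e': 7 ⇒ 8;  out=∅∪out(8)={1}
  fail(17) 'cca': from fail(16)=9 chase 'a': 9→0 ⇒ 1;  out=∅∪out(1)=∅
  fail(21) 'ded': from fail(8)=10 chase 'd': 10 ⇒ 11;  out=∅∪out(11)=∅
  fail(4) 'adba': from fail(3)=0 chase 'a': 0 ⇒ 1;  out=∅∪out(1)=∅
  fail(13) 'eded': from fail(12)=8 chase 'd': 8 ⇒ 21;  out=∅∪out(21)=∅
  fail(18) 'ccac': from fail(17)=1 chase 'c': 1→0 ⇒ 9;  out=∅∪out(9)={2}
  fail(22) 'dede': from fail(21)=11 chase 'e': 11 ⇒ 12;  out=∅∪out(12)={1}
  fail(5) 'adbac': from fail(4)=1 chase 'c': 1→0 ⇒ 9;  out=∅∪out(9)={2}
  fail(14) 'edede': from fail(13)=21 chase 'e': 21 ⇒ 22;  out=∅∪out(22)={1}
  fail(19) 'ccaca': from fail(18)=9 chase 'a': 9→0 ⇒ 1;  out=∅∪out(1)=∅
  fail(23) 'dedeb': from fail(22)=12 chase 'b': 12→8→10→0 ⇒ 0;  out={5}∪out(0)={5}
  fail(6) 'adbacc': from fail(5)=9 chase 'c': 9 ⇒ 16;  out={0}∪out(16)={0,2}
  fail(15) 'ededeb': from fail(14)=22 chase 'b': 22 ⇒ 23;  out={3}∪out(23)={3,5}
  fail(20) 'ccacae': from fail(19)=1 chase 'e': 1→0 ⇒ 10;  out={4}∪out(10)={4}

Text stream:
[0] read 'e'  n0⇒n10
[1] read 'd'  n10⇒n11
[2] read 'e'  n11⇒n12  emit P1@[1:2]
[3] read 'd'  n12⇒n13
[4] read 'e'  n13⇒n14  emit P1@[3:4]
[5] read 'b'  n14⇒n15  emit P3@[0:5],P5@[1:5]
[6] read 'd'  n15⇒n7 (fail-walked)
[7] read 'e'  n7⇒n8  emit P1@[6:7]
[8] read 'd'  n8⇒n21
[9] read 'e'  n21⇒n22  emit P1@[8:9]
[10] read 'e'  n22⇒n10 (fail-walked)
[11] read 'b'  n10⇒n0 (fail-walked)
[12] read 'e'  n0⇒n10
[13] read 'b'  n10⇒n0 (fail-walked)
[14] read 'c'  n0⇒n9  emit P2@[14:14]
[15] read 'c'  n9⇒n16  emit P2@[15:15]
[16] read 'a'  n16⇒n17
[17] read 'd'  n17⇒n2 (fail-walked)
[18] read 'b'  n2⇒n3
[19] read 'a'  n3⇒n4
[20] read 'c'  n4⇒n5  emit P2@[20:20]
[21] read 'c'  n5⇒n6  emit P0@[16:21],P2@[21:21]
[22] read 'd'  n6⇒n7 (fail-walked)
[23] read 'd'  n7⇒n7 (fail-walked)
[24] read 'e'  n7⇒n8  emit P1@[23:24]
[25] read 'c'  n8⇒n9 (fail-walked)  emit P2@[25:25]
[26] read 'c'  n9⇒n16  emit P2@[26:26]
[27] read 'a'  n16⇒n17
[28] read 'c'  n17⇒n18  emit P2@[28:28]
[29] read 'a'  n18⇒n19
[30] read 'e'  n19⇒n20  emit P4@[25:30]
[31] read 'e'  n20⇒n10 (fail-walked)
[32] read 'c'  n10⇒n9 (fail-walked)  emit P2@[32:32]
[33] read 'c'  n9⇒n16  emit P2@[33:33]
[34] read 'a'  n16⇒n17
[35] read 'c'  n17⇒n18  emit P2@[35:35]
[36] read 'a'  n18⇒n19
[37] read 'e'  n19⇒n20  emit P4@[32:37]
[38] read 'a'  n20⇒n1 (fail-walked)
[39] read 'b'  n1⇒n0 (fail-walked)
[40] read 'c'  n0⇒n9  emit P2@[40:40]
[41] read 'd'  n9⇒n7 (fail-walked)
[42] read 'e'  n7⇒n8  emit P1@[41:42]
[43] read 'd'  n8⇒n21
[44] read 'e'  n21⇒n22  emit P1@[43:44]
[45] read 'b'  n22⇒n23  emit P5@[41:45]
[46] read 'a'  n23⇒n1 (fail-walked)
[47] read 'd'  n1⇒n2
[48] read 'e'  n2⇒n8 (fail-walked)  emit P1@[47:48]
[49] read 'd'  n8⇒n21
[50] read 'e'  n21⇒n22  emit P1@[49:50]
[51] read 'b'  n22⇒n23  emit P5@[47:51]
[52] read 'd'  n23⇒n7 (fail-walked)
[53] read 'e'  n7⇒n8  emit P1@[52:53]
[54] read 'd'  n8⇒n21
[55] read 'e'  n21⇒n22  emit P1@[54:55]
[56] read 'b'  n22⇒n23  emit P5@[52:56]
[57] read 'a'  n23⇒n1 (fail-walked)
[58] read 'd'  n1⇒n2
[59] read 'e'  n2⇒n8 (fail-walked)  emit P1@[58:59]
[60] read 'd'  n8⇒n21
[61] read 'e'  n21⇒n22  emit P1@[60:61]
[62] read 'b'  n22⇒n23  emit P5@[58:62]
[63] read 'e'  n23⇒n10 (fail-walked)
[64] read 'd'  n10⇒n11

Matches: [[2,1],[4,1],[5,3],[5,5],[7,1],[9,1],[14,2],[15,2],[20,2],[21,0],[21,2],[24,1],[25,2],[26,2],[28,2],[30,4],[32,2],[33,2],[35,2],[37,4],[40,2],[42,1],[44,1],[45,5],[48,1],[50,1],[51,5],[53,1],[55,1],[56,5],[59,1],[61,1],[62,5]]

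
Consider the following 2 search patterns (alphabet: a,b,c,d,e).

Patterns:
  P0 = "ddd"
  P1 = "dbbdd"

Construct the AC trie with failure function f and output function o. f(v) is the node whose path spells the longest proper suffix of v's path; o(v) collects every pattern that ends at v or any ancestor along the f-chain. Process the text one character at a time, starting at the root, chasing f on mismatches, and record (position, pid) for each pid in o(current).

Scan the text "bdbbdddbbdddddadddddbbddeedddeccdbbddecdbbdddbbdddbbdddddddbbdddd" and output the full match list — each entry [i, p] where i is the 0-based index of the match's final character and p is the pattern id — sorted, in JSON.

Construct AC machine:
Trie nodes:
  0='ε' goto d→1
  1='d' goto b→4 d→2
  2='dd' goto d→3
  3='ddd' goto ·  ←P0
  4='db' goto b→5
  5='dbb' goto d→6
  6='dbbd' goto d→7
  7='dbbdd' goto ·  ←P1

Failure links (BFS by depth):
  n1('d'): parent n0 fail=0; on 'd' 0 → fail=0;  out ∅∪∅=∅
  n2('dd'): parent n1 fail=0; on 'd' 0 → fail=1;  out ∅∪∅=∅
  n4('db'): parent n1 fail=0; on 'b' 0 → fail=0;  out ∅∪∅=∅
  n3('ddd'): parent n2 fail=1; on 'd' 1 → fail=2;  out {0}∪∅={0}
  n5('dbb'): parent n4 fail=0; on 'b' 0 → fail=0;  out ∅∪∅=∅
  n6('dbbd'): parent n5 fail=0; on 'd' 0 → fail=1;  out ∅∪∅=∅
  n7('dbbdd'): parent n6 fail=1; on 'd' 1 → fail=2;  out {1}∪∅={1}

Run:
pos 0 'b': at 0
pos 1 'd': at 1
pos 2 'b': at 4
pos 3 'b': at 5
pos 4 'd': at 6
pos 5 'd': at 7  → match P1@[1:5]
pos 6 'd': at 3 (fail-walked)  → match P0@[4:6]
pos 7 'b': at 4 (fail-walked)
pos 8 'b': at 5
pos 9 'd': at 6
pos 10 'd': at 7  → match P1@[6:10]
pos 11 'd': at 3 (fail-walked)  → match P0@[9:11]
pos 12 'd': at 3 (fail-walked)  → match P0@[10:12]
pos 13 'd': at 3 (fail-walked)  → match P0@[11:13]
pos 14 'a': at 0 (fail-walked)
pos 15 'd': at 1
pos 16 'd': at 2
pos 17 'd': at 3  → match P0@[15:17]
pos 18 'd': at 3 (fail-walked)  → match P0@[16:18]
pos 19 'd': at 3 (fail-walked)  → match P0@[17:19]
pos 20 'b': at 4 (fail-walked)
pos 21 'b': at 5
pos 22 'd': at 6
pos 23 'd': at 7  → match P1@[19:23]
pos 24 'e': at 0 (fail-walked)
pos 25 'e': at 0
pos 26 'd': at 1
pos 27 'd': at 2
pos 28 'd': at 3  → match P0@[26:28]
pos 29 'e': at 0 (fail-walked)
pos 30 'c': at 0
pos 31 'c': at 0
pos 32 'd': at 1
pos 33 'b': at 4
pos 34 'b': at 5
pos 35 'd': at 6
pos 36 'd': at 7  → match P1@[32:36]
pos 37 'e': at 0 (fail-walked)
pos 38 'c': at 0
pos 39 'd': at 1
pos 40 'b': at 4
pos 41 'b': at 5
pos 42 'd': at 6
pos 43 'd': at 7  → match P1@[39:43]
pos 44 'd': at 3 (fail-walked)  → match P0@[42:44]
pos 45 'b': at 4 (fail-walked)
pos 46 'b': at 5
pos 47 'd': at 6
pos 48 'd': at 7  → match P1@[44:48]
pos 49 'd': at 3 (fail-walked)  → match P0@[47:49]
pos 50 'b': at 4 (fail-walked)
pos 51 'b': at 5
pos 52 'd': at 6
pos 53 'd': at 7  → match P1@[49:53]
pos 54 'd': at 3 (fail-walked)  → match P0@[52:54]
pos 55 'd': at 3 (fail-walked)  → match P0@[53:55]
pos 56 'd': at 3 (fail-walked)  → match P0@[54:56]
pos 57 'd': at 3 (fail-walked)  → match P0@[55:57]
pos 58 'd': at 3 (fail-walked)  → match P0@[56:58]
pos 59 'b': at 4 (fail-walked)
pos 60 'b': at 5
pos 61 'd': at 6
pos 62 'd': at 7  → match P1@[58:62]
pos 63 'd': at 3 (fail-walked)  → match P0@[61:63]
pos 64 'd': at 3 (fail-walked)  → match P0@[62:64]

All matches (sorted): [[5,1],[6,0],[10,1],[11,0],[12,0],[13,0],[17,0],[18,0],[19,0],[23,1],[28,0],[36,1],[43,1],[44,0],[48,1],[49,0],[53,1],[54,0],[55,0],[56,0],[57,0],[58,0],[62,1],[63,0],[64,0]]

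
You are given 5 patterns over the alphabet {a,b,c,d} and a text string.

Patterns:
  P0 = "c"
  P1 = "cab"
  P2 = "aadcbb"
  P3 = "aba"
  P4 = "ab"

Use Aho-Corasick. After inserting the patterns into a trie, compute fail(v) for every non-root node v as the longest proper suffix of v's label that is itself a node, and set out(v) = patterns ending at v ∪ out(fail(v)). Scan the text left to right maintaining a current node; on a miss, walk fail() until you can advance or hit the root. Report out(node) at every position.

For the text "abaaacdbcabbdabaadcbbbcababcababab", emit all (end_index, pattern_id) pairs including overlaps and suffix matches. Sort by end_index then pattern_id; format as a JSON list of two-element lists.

Construct AC machine:
Trie (insert patterns):
  0='ε' goto a→4 c→1
  1='c' goto a→2  [P0 ends]
  2='ca' goto b→3
  3='cab' goto ·  [P1 ends]
  4='a' goto a→5 b→10
  5='aa' goto d→6
  6='aad' goto c→7
  7='aadc' goto b→8
  8='aadcb' goto b→9
  9='aadcbb' goto ·  [P2 ends]
  10='ab' goto a→11  [P4 ends]
  11='aba' goto ·  [P3 ends]

Failure links (BFS by depth):
  n1('c'): parent n0 fail=0; on 'c' 0 → fail=0;  out {0}∪∅={0}
  n4('a'): parent n0 fail=0; on 'a' 0 → fail=0;  out ∅∪∅=∅
  n2('ca'): parent n1 fail=0; on 'a' 0 → fail=4;  out ∅∪∅=∅
  n5('aa'): parent n4 fail=0; on 'a' 0 → fail=4;  out ∅∪∅=∅
  n10('ab'): parent n4 fail=0; on 'b' 0 → fail=0;  out {4}∪∅={4}
  n3('cab'): parent n2 fail=4; on 'b' 4 → fail=10;  out {1}∪{4}={1,4}
  n6('aad'): parent n5 fail=4; on 'd' 4→0 → fail=0;  out ∅∪∅=∅
  n11('aba'): parent n10 fail=0; on 'a' 0 → fail=4;  out {3}∪∅={3}
  n7('aadc'): parent n6 fail=0; on 'c' 0 → fail=1;  out ∅∪{0}={0}
  n8('aadcb'): parent n7 fail=1; on 'b' 1→0 → fail=0;  out ∅∪∅=∅
  n9('aadcbb'): parent n8 fail=0; on 'b' 0 → fail=0;  out {2}∪∅={2}

Run:
pos 0 'a': at 4
pos 1 'b': at 10  ** P4@[0:1]
pos 2 'a': at 11  ** P3@[0:2]
pos 3 'a': at 5 ·f
pos 4 'a': at 5 ·f
pos 5 'c': at 1 ·f  ** P0@[5:5]
pos 6 'd': at 0 ·f
pos 7 'b': at 0
pos 8 'c': at 1  ** P0@[8:8]
pos 9 'a': at 2
pos 10 'b': at 3  ** P1@[8:10],P4@[9:10]
pos 11 'b': at 0 ·f
pos 12 'd': at 0
pos 13 'a': at 4
pos 14 'b': at 10  ** P4@[13:14]
pos 15 'a': at 11  ** P3@[13:15]
pos 16 'a': at 5 ·f
pos 17 'd': at 6
pos 18 'c': at 7  ** P0@[18:18]
pos 19 'b': at 8
pos 20 'b': at 9  ** P2@[15:20]
pos 21 'b': at 0 ·f
pos 22 'c': at 1  ** P0@[22:22]
pos 23 'a': at 2
pos 24 'b': at 3  ** P1@[22:24],P4@[23:24]
pos 25 'a': at 11 ·f  ** P3@[23:25]
pos 26 'b': at 10 ·f  ** P4@[25:26]
pos 27 'c': at 1 ·f  ** P0@[27:27]
pos 28 'a': at 2
pos 29 'b': at 3  ** P1@[27:29],P4@[28:29]
pos 30 'a': at 11 ·f  ** P3@[28:30]
pos 31 'b': at 10 ·f  ** P4@[30:31]
pos 32 'a': at 11  ** P3@[30:32]
pos 33 'b': at 10 ·f  ** P4@[32:33]

Matches: [[1,4],[2,3],[5,0],[8,0],[10,1],[10,4],[14,4],[15,3],[18,0],[20,2],[22,0],[24,1],[24,4],[25,3],[26,4],[27,0],[29,1],[29,4],[30,3],[31,4],[32,3],[33,4]]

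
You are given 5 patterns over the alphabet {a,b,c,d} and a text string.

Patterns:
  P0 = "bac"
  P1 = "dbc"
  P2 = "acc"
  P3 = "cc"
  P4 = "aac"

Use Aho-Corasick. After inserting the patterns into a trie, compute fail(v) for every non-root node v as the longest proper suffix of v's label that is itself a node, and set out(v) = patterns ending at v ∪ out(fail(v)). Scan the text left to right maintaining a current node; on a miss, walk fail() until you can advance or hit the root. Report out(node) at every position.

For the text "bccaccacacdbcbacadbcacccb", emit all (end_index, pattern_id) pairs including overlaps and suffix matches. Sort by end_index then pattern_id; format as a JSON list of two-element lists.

Build automaton:
Trie (insert patterns):
  n0 'ε': a→7 b→1 c→10 d→4
  n1 'b': a→2
  n2 'ba': c→3
  n3 'bac': ·  ←P0
  n4 'd': b→5
  n5 'db': c→6
  n6 'dbc': ·  ←P1
  n7 'a': a→12 c→8
  n8 'ac': c→9
  n9 'acc': ·  ←P2
  n10 'c': c→11
  n11 'cc': ·  ←P3
  n12 'aa': c→13
  n13 'aac': ·  ←P4

Failure links (BFS by depth):
  fail(1) 'b': from fail(0)=0 chase 'b': 0 ⇒ 0;  out=∅∪out(0)=∅
  fail(4) 'd': from fail(0)=0 chase 'd': 0 ⇒ 0;  out=∅∪out(0)=∅
  fail(7) 'a': from fail(0)=0 chase 'a': 0 ⇒ 0;  out=∅∪out(0)=∅
  fail(10) 'c': from fail(0)=0 chase 'c': 0 ⇒ 0;  out=∅∪out(0)=∅
  fail(2) 'ba': from fail(1)=0 chase 'a': 0 ⇒ 7;  out=∅∪out(7)=∅
  fail(5) 'db': from fail(4)=0 chase 'b': 0 ⇒ 1;  out=∅∪out(1)=∅
  fail(8) 'ac': from fail(7)=0 chase 'c': 0 ⇒ 10;  out=∅∪out(10)=∅
  fail(11) 'cc': from fail(10)=0 chase 'c': 0 ⇒ 10;  out={3}∪out(10)={3}
  fail(12) 'aa': from fail(7)=0 chase 'a': 0 ⇒ 7;  out=∅∪out(7)=∅
  fail(3) 'bac': from fail(2)=7 chase 'c': 7 ⇒ 8;  out={0}∪out(8)={0}
  fail(6) 'dbc': from fail(5)=1 chase 'c': 1→0 ⇒ 10;  out={1}∪out(10)={1}
  fail(9) 'acc': from fail(8)=10 chase 'c': 10 ⇒ 11;  out={2}∪out(11)={2,3}
  fail(13) 'aac': from fail(12)=7 chase 'c': 7 ⇒ 8;  out={4}∪out(8)={4}

Text stream:
pos 0 'b': at 1
pos 1 'c': at 10 (via fail)
pos 2 'c': at 11  ** P3@[1:2]
pos 3 'a': at 7 (via fail)
pos 4 'c': at 8
pos 5 'c': at 9  ** P2@[3:5],P3@[4:5]
pos 6 'a': at 7 (via fail)
pos 7 'c': at 8
pos 8 'a': at 7 (via fail)
pos 9 'c': at 8
pos 10 'd': at 4 (via fail)
pos 11 'b': at 5
pos 12 'c': at 6  ** P1@[10:12]
pos 13 'b': at 1 (via fail)
pos 14 'a': at 2
pos 15 'c': at 3  ** P0@[13:15]
pos 16 'a': at 7 (via fail)
pos 17 'd': at 4 (via fail)
pos 18 'b': at 5
pos 19 'c': at 6  ** P1@[17:19]
pos 20 'a': at 7 (via fail)
pos 21 'c': at 8
pos 22 'c': at 9  ** P2@[20:22],P3@[21:22]
pos 23 'c': at 11 (via fail)  ** P3@[22:23]
pos 24 'b': at 1 (via fail)

Result: [[2,3],[5,2],[5,3],[12,1],[15,0],[19,1],[22,2],[22,3],[23,3]]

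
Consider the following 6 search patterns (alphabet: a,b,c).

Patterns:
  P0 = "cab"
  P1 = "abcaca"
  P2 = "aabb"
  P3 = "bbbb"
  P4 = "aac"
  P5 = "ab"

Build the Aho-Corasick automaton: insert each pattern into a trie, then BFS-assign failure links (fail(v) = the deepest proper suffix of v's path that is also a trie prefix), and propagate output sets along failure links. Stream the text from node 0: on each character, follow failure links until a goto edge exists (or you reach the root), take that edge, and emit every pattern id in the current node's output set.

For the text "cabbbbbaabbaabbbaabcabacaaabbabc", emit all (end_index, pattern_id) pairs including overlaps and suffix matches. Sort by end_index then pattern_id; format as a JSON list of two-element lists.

Build automaton:
Trie (insert patterns):
  n0 'ε': a→4 b→13 c→1
  n1 'c': a→2
  n2 'ca': b→3
  n3 'cab': ·  [P0 ends]
  n4 'a': a→10 b→5
  n5 'ab': c→6  [P5 ends]
  n6 'abc': a→7
  n7 'abca': c→8
  n8 'abcac': a→9
  n9 'abcaca': ·  [P1 ends]
  n10 'aa': b→11 c→17
  n11 'aab': b→12
  n12 'aabb': ·  [P2 ends]
  n13 'b': b→14
  n14 'bb': b→15
  n15 'bbb': b→16
  n16 'bbbb': ·  [P3 ends]
  n17 'aac': ·  [P4 ends]

BFS fail/out derivation:
  n1('c'): parent n0 fail=0; on 'c' 0 → fail=0;  out ∅∪∅=∅
  n4('a'): parent n0 fail=0; on 'a' 0 → fail=0;  out ∅∪∅=∅
  n13('b'): parent n0 fail=0; on 'b' 0 → fail=0;  out ∅∪∅=∅
  n2('ca'): parent n1 fail=0; on 'a' 0 → fail=4;  out ∅∪∅=∅
  n5('ab'): parent n4 fail=0; on 'b' 0 → fail=13;  out {5}∪∅={5}
  n10('aa'): parent n4 fail=0; on 'a' 0 → fail=4;  out ∅∪∅=∅
  n14('bb'): parent n13 fail=0; on 'b' 0 → fail=13;  out ∅∪∅=∅
  n3('cab'): parent n2 fail=4; on 'b' 4 → fail=5;  out {0}∪{5}={0,5}
  n6('abc'): parent n5 fail=13; on 'c' 13→0 → fail=1;  out ∅∪∅=∅
  n11('aab'): parent n10 fail=4; on 'b' 4 → fail=5;  out ∅∪{5}={5}
  n15('bbb'): parent n14 fail=13; on 'b' 13 → fail=14;  out ∅∪∅=∅
  n17('aac'): parent n10 fail=4; on 'c' 4→0 → fail=1;  out {4}∪∅={4}
  n7('abca'): parent n6 fail=1; on 'a' 1 → fail=2;  out ∅∪∅=∅
  n12('aabb'): parent n11 fail=5; on 'b' 5→13 → fail=14;  out {2}∪∅={2}
  n16('bbbb'): parent n15 fail=14; on 'b' 14 → fail=15;  out {3}∪∅={3}
  n8('abcac'): parent n7 fail=2; on 'c' 2→4→0 → fail=1;  out ∅∪∅=∅
  n9('abcaca'): parent n8 fail=1; on 'a' 1 → fail=2;  out {1}∪∅={1}

Text stream:
[0] read 'c'  n0⇒n1
[1] read 'a'  n1⇒n2
[2] read 'b'  n2⇒n3  emit P0@[0:2],P5@[1:2]
[3] read 'b'  n3⇒n14 (via fail)
[4] read 'b'  n14⇒n15
[5] read 'b'  n15⇒n16  emit P3@[2:5]
[6] read 'b'  n16⇒n16 (via fail)  emit P3@[3:6]
[7] read 'a'  n16⇒n4 (via fail)
[8] read 'a'  n4⇒n10
[9] read 'b'  n10⇒n11  emit P5@[8:9]
[10] read 'b'  n11⇒n12  emit P2@[7:10]
[11] read 'a'  n12⇒n4 (via fail)
[12] read 'a'  n4⇒n10
[13] read 'b'  n10⇒n11  emit P5@[12:13]
[14] read 'b'  n11⇒n12  emit P2@[11:14]
[15] read 'b'  n12⇒n15 (via fail)
[16] read 'a'  n15⇒n4 (via fail)
[17] read 'a'  n4⇒n10
[18] read 'b'  n10⇒n11  emit P5@[17:18]
[19] read 'c'  n11⇒n6 (via fail)
[20] read 'a'  n6⇒n7
[21] read 'b'  n7⇒n3 (via fail)  emit P0@[19:21],P5@[20:21]
[22] read 'a'  n3⇒n4 (via fail)
[23] read 'c'  n4⇒n1 (via fail)
[24] read 'a'  n1⇒n2
[25] read 'a'  n2⇒n10 (via fail)
[26] read 'a'  n10⇒n10 (via fail)
[27] read 'b'  n10⇒n11  emit P5@[26:27]
[28] read 'b'  n11⇒n12  emit P2@[25:28]
[29] read 'a'  n12⇒n4 (via fail)
[30] read 'b'  n4⇒n5  emit P5@[29:30]
[31] read 'c'  n5⇒n6

All matches (sorted): [[2,0],[2,5],[5,3],[6,3],[9,5],[10,2],[13,5],[14,2],[18,5],[21,0],[21,5],[27,5],[28,2],[30,5]]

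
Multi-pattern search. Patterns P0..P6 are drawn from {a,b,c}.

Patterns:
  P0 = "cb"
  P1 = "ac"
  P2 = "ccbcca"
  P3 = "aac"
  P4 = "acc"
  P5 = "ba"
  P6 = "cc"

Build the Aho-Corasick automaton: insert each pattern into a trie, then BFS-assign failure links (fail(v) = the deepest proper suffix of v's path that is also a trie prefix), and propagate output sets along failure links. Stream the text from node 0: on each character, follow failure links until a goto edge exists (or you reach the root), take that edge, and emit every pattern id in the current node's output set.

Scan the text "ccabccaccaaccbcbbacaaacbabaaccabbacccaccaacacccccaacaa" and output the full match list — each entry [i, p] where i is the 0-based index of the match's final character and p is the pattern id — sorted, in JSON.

Build:
Trie (insert patterns):
  0='ε' goto a→3 b→13 c→1
  1='c' goto b→2 c→5
  2='cb' goto ·  [P0 ends]
  3='a' goto a→10 c→4
  4='ac' goto c→12  [P1 ends]
  5='cc' goto b→6  [P6 ends]
  6='ccb' goto c→7
  7='ccbc' goto c→8
  8='ccbcc' goto a→9
  9='ccbcca' goto ·  [P2 ends]
  10='aa' goto c→11
  11='aac' goto ·  [P3 ends]
  12='acc' goto ·  [P4 ends]
  13='b' goto a→14
  14='ba' goto ·  [P5 ends]

Failure links (BFS by depth):
  n1('c'): parent n0 fail=0; on 'c' 0 → fail=0;  out ∅∪∅=∅
  n3('a'): parent n0 fail=0; on 'a' 0 → fail=0;  out ∅∪∅=∅
  n13('b'): parent n0 fail=0; on 'b' 0 → fail=0;  out ∅∪∅=∅
  n2('cb'): parent n1 fail=0; on 'b' 0 → fail=13;  out {0}∪∅={0}
  n4('ac'): parent n3 fail=0; on 'c' 0 → fail=1;  out {1}∪∅={1}
  n5('cc'): parent n1 fail=0; on 'c' 0 → fail=1;  out {6}∪∅={6}
  n10('aa'): parent n3 fail=0; on 'a' 0 → fail=3;  out ∅∪∅=∅
  n14('ba'): parent n13 fail=0; on 'a' 0 → fail=3;  out {5}∪∅={5}
  n6('ccb'): parent n5 fail=1; on 'b' 1 → fail=2;  out ∅∪{0}={0}
  n11('aac'): parent n10 fail=3; on 'c' 3 → fail=4;  out {3}∪{1}={1,3}
  n12('acc'): parent n4 fail=1; on 'c' 1 → fail=5;  out {4}∪{6}={4,6}
  n7('ccbc'): parent n6 fail=2; on 'c' 2→13→0 → fail=1;  out ∅∪∅=∅
  n8('ccbcc'): parent n7 fail=1; on 'c' 1 → fail=5;  out ∅∪{6}={6}
  n9('ccbcca'): parent n8 fail=5; on 'a' 5→1→0 → fail=3;  out {2}∪∅={2}

Run:
pos 0 'c': at 1
pos 1 'c': at 5  → match P6@[0:1]
pos 2 'a': at 3 ·f
pos 3 'b': at 13 ·f
pos 4 'c': at 1 ·f
pos 5 'c': at 5  → match P6@[4:5]
pos 6 'a': at 3 ·f
pos 7 'c': at 4  → match P1@[6:7]
pos 8 'c': at 12  → match P4@[6:8],P6@[7:8]
pos 9 'a': at 3 ·f
pos 10 'a': at 10
pos 11 'c': at 11  → match P1@[10:11],P3@[9:11]
pos 12 'c': at 12 ·f  → match P4@[10:12],P6@[11:12]
pos 13 'b': at 6 ·f  → match P0@[12:13]
pos 14 'c': at 7
pos 15 'b': at 2 ·f  → match P0@[14:15]
pos 16 'b': at 13 ·f
pos 17 'a': at 14  → match P5@[16:17]
pos 18 'c': at 4 ·f  → match P1@[17:18]
pos 19 'a': at 3 ·f
pos 20 'a': at 10
pos 21 'a': at 10 ·f
pos 22 'c': at 11  → match P1@[21:22],P3@[20:22]
pos 23 'b': at 2 ·f  → match P0@[22:23]
pos 24 'a': at 14 ·f  → match P5@[23:24]
pos 25 'b': at 13 ·f
pos 26 'a': at 14  → match P5@[25:26]
pos 27 'a': at 10 ·f
pos 28 'c': at 11  → match P1@[27:28],P3@[26:28]
pos 29 'c': at 12 ·f  → match P4@[27:29],P6@[28:29]
pos 30 'a': at 3 ·f
pos 31 'b': at 13 ·f
pos 32 'b': at 13 ·f
pos 33 'a': at 14  → match P5@[32:33]
pos 34 'c': at 4 ·f  → match P1@[33:34]
pos 35 'c': at 12  → match P4@[33:35],P6@[34:35]
pos 36 'c': at 5 ·f  → match P6@[35:36]
pos 37 'a': at 3 ·f
pos 38 'c': at 4  → match P1@[37:38]
pos 39 'c': at 12  → match P4@[37:39],P6@[38:39]
pos 40 'a': at 3 ·f
pos 41 'a': at 10
pos 42 'c': at 11  → match P1@[41:42],P3@[40:42]
pos 43 'a': at 3 ·f
pos 44 'c': at 4  → match P1@[43:44]
pos 45 'c': at 12  → match P4@[43:45],P6@[44:45]
pos 46 'c': at 5 ·f  → match P6@[45:46]
pos 47 'c': at 5 ·f  → match P6@[46:47]
pos 48 'c': at 5 ·f  → match P6@[47:48]
pos 49 'a': at 3 ·f
pos 50 'a': at 10
pos 51 'c': at 11  → match P1@[50:51],P3@[49:51]
pos 52 'a': at 3 ·f
pos 53 'a': at 10

All matches (sorted): [[1,6],[5,6],[7,1],[8,4],[8,6],[11,1],[11,3],[12,4],[12,6],[13,0],[15,0],[17,5],[18,1],[22,1],[22,3],[23,0],[24,5],[26,5],[28,1],[28,3],[29,4],[29,6],[33,5],[34,1],[35,4],[35,6],[36,6],[38,1],[39,4],[39,6],[42,1],[42,3],[44,1],[45,4],[45,6],[46,6],[47,6],[48,6],[51,1],[51,3]]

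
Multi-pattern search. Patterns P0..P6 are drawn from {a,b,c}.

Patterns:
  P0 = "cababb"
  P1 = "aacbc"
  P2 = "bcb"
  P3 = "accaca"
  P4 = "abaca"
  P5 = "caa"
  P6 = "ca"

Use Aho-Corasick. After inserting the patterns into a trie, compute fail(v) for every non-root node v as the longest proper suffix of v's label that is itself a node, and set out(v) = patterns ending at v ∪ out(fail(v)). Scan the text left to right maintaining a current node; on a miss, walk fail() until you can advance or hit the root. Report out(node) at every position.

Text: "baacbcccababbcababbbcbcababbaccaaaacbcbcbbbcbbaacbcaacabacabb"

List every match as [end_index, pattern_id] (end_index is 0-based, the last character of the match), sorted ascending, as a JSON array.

Construct AC machine:
Trie nodes:
  0='ε' goto a→7 b→12 c→1
  1='c' goto a→2
  2='ca' goto a→24 b→3  [P6 ends]
  3='cab' goto a→4
  4='caba' goto b→5
  5='cabab' goto b→6
  6='cababb' goto ·  [P0 ends]
  7='a' goto a→8 b→20 c→15
  8='aa' goto c→9
  9='aac' goto b→10
  10='aacb' goto c→11
  11='aacbc' goto ·  [P1 ends]
  12='b' goto c→13
  13='bc' goto b→14
  14='bcb' goto ·  [P2 ends]
  15='ac' goto c→16
  16='acc' goto a→17
  17='acca' goto c→18
  18='accac' goto a→19
  19='accaca' goto ·  [P3 ends]
  20='ab' goto a→21
  21='aba' goto c→22
  22='abac' goto a→23
  23='abaca' goto ·  [P4 ends]
  24='caa' goto ·  [P5 ends]

Failure links (BFS by depth):
  fail(1) 'c': from fail(0)=0 chase 'c': 0 ⇒ 0;  out=∅∪out(0)=∅
  fail(7) 'a': from fail(0)=0 chase 'a': 0 ⇒ 0;  out=∅∪out(0)=∅
  fail(12) 'b': from fail(0)=0 chase 'b': 0 ⇒ 0;  out=∅∪out(0)=∅
  fail(2) 'ca': from fail(1)=0 chase 'a': 0 ⇒ 7;  out={6}∪out(7)={6}
  fail(8) 'aa': from fail(7)=0 chase 'a': 0 ⇒ 7;  out=∅∪out(7)=∅
  fail(13) 'bc': from fail(12)=0 chase 'c': 0 ⇒ 1;  out=∅∪out(1)=∅
  fail(15) 'ac': from fail(7)=0 chase 'c': 0 ⇒ 1;  out=∅∪out(1)=∅
  fail(20) 'ab': from fail(7)=0 chase 'b': 0 ⇒ 12;  out=∅∪out(12)=∅
  fail(3) 'cab': from fail(2)=7 chase 'b': 7 ⇒ 20;  out=∅∪out(20)=∅
  fail(9) 'aac': from fail(8)=7 chase 'c': 7 ⇒ 15;  out=∅∪out(15)=∅
  fail(14) 'bcb': from fail(13)=1 chase 'b': 1→0 ⇒ 12;  out={2}∪out(12)={2}
  fail(16) 'acc': from fail(15)=1 chase 'c': 1→0 ⇒ 1;  out=∅∪out(1)=∅
  fail(21) 'aba': from fail(20)=12 chase 'a': 12→0 ⇒ 7;  out=∅∪out(7)=∅
  fail(24) 'caa': from fail(2)=7 chase 'a': 7 ⇒ 8;  out={5}∪out(8)={5}
  fail(4) 'caba': from fail(3)=20 chase 'a': 20 ⇒ 21;  out=∅∪out(21)=∅
  fail(10) 'aacb': from fail(9)=15 chase 'b': 15→1→0 ⇒ 12;  out=∅∪out(12)=∅
  fail(17) 'acca': from fail(16)=1 chase 'a': 1 ⇒ 2;  out=∅∪out(2)={6}
  fail(22) 'abac': from fail(21)=7 chase 'c': 7 ⇒ 15;  out=∅∪out(15)=∅
  fail(5) 'cabab': from fail(4)=21 chase 'b': 21→7 ⇒ 20;  out=∅∪out(20)=∅
  fail(11) 'aacbc': from fail(10)=12 chase 'c': 12 ⇒ 13;  out={1}∪out(13)={1}
  fail(18) 'accac': from fail(17)=2 chase 'c': 2→7 ⇒ 15;  out=∅∪out(15)=∅
  fail(23) 'abaca': from fail(22)=15 chase 'a': 15→1 ⇒ 2;  out={4}∪out(2)={4,6}
  fail(6) 'cababb': from fail(5)=20 chase 'b': 20→12→0 ⇒ 12;  out={0}∪out(12)={0}
  fail(19) 'accaca': from fail(18)=15 chase 'a': 15→1 ⇒ 2;  out={3}∪out(2)={3,6}

Scan:
i=0 'b': node 0→12
i=1 'a': node 12→7 (via fail)
i=2 'a': node 7→8
i=3 'c': node 8→9
i=4 'b': node 9→10
i=5 'c': node 10→11  emit P1@[1:5]
i=6 'c': node 11→1 (via fail)
i=7 'c': node 1→1 (via fail)
i=8 'a': node 1→2  emit P6@[7:8]
i=9 'b': node 2→3
i=10 'a': node 3→4
i=11 'b': node 4→5
i=12 'b': node 5→6  emit P0@[7:12]
i=13 'c': node 6→13 (via fail)
i=14 'a': node 13→2 (via fail)  emit P6@[13:14]
i=15 'b': node 2→3
i=16 'a': node 3→4
i=17 'b': node 4→5
i=18 'b': node 5→6  emit P0@[13:18]
i=19 'b': node 6→12 (via fail)
i=20 'c': node 12→13
i=21 'b': node 13→14  emit P2@[19:21]
i=22 'c': node 14→13 (via fail)
i=23 'a': node 13→2 (via fail)  emit P6@[22:23]
i=24 'b': node 2→3
i=25 'a': node 3→4
i=26 'b': node 4→5
i=27 'b': node 5→6  emit P0@[22:27]
i=28 'a': node 6→7 (via fail)
i=29 'c': node 7→15
i=30 'c': node 15→16
i=31 'a': node 16→17  emit P6@[30:31]
i=32 'a': node 17→24 (via fail)  emit P5@[30:32]
i=33 'a': node 24→8 (via fail)
i=34 'a': node 8→8 (via fail)
i=35 'c': node 8→9
i=36 'b': node 9→10
i=37 'c': node 10→11  emit P1@[33:37]
i=38 'b': node 11→14 (via fail)  emit P2@[36:38]
i=39 'c': node 14→13 (via fail)
i=40 'b': node 13→14  emit P2@[38:40]
i=41 'b': node 14→12 (via fail)
i=42 'b': node 12→12 (via fail)
i=43 'c': node 12→13
i=44 'b': node 13→14  emit P2@[42:44]
i=45 'b': node 14→12 (via fail)
i=46 'a': node 12→7 (via fail)
i=47 'a': node 7→8
i=48 'c': node 8→9
i=49 'b': node 9→10
i=50 'c': node 10→11  emit P1@[46:50]
i=51 'a': node 11→2 (via fail)  emit P6@[50:51]
i=52 'a': node 2→24  emit P5@[50:52]
i=53 'c': node 24→9 (via fail)
i=54 'a': node 9→2 (via fail)  emit P6@[53:54]
i=55 'b': node 2→3
i=56 'a': node 3→4
i=57 'c': node 4→22 (via fail)
i=58 'a': node 22→23  emit P4@[54:58],P6@[57:58]
i=59 'b': node 23→3 (via fail)
i=60 'b': node 3→12 (via fail)

All matches (sorted): [[5,1],[8,6],[12,0],[14,6],[18,0],[21,2],[23,6],[27,0],[31,6],[32,5],[37,1],[38,2],[40,2],[44,2],[50,1],[51,6],[52,5],[54,6],[58,4],[58,6]]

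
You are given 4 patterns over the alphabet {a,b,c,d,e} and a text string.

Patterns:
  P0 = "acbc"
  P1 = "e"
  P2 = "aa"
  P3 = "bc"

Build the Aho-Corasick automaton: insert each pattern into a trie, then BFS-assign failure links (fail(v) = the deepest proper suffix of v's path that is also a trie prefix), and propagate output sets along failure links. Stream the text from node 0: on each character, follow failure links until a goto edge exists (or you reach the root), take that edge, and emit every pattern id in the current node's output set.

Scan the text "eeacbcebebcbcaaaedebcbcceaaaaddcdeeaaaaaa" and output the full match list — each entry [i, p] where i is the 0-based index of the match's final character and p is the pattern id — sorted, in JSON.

Construct AC machine:
Trie nodes:
  0='ε' goto a→1 b→7 e→5
  1='a' goto a→6 c→2
  2='ac' goto b→3
  3='acb' goto c→4
  4='acbc' goto ·  ←P0
  5='e' goto ·  ←P1
  6='aa' goto ·  ←P2
  7='b' goto c→8
  8='bc' goto ·  ←P3

BFS fail/out derivation:
  fail(1) 'a': from fail(0)=0 chase 'a': 0 ⇒ 0;  out=∅∪out(0)=∅
  fail(5) 'e': from fail(0)=0 chase 'e': 0 ⇒ 0;  out={1}∪out(0)={1}
  fail(7) 'b': from fail(0)=0 chase 'b': 0 ⇒ 0;  out=∅∪out(0)=∅
  fail(2) 'ac': from fail(1)=0 chase 'c': 0 ⇒ 0;  out=∅∪out(0)=∅
  fail(6) 'aa': from fail(1)=0 chase 'a': 0 ⇒ 1;  out={2}∪out(1)={2}
  fail(8) 'bc': from fail(7)=0 chase 'c': 0 ⇒ 0;  out={3}∪out(0)={3}
  fail(3) 'acb': from fail(2)=0 chase 'b': 0 ⇒ 7;  out=∅∪out(7)=∅
  fail(4) 'acbc': from fail(3)=7 chase 'c': 7 ⇒ 8;  out={0}∪out(8)={0,3}

Scan:
i=0 'e': node 0→5  ** P1@[0:0]
i=1 'e': node 5→5 (fail-walked)  ** P1@[1:1]
i=2 'a': node 5→1 (fail-walked)
i=3 'c': node 1→2
i=4 'b': node 2→3
i=5 'c': node 3→4  ** P0@[2:5],P3@[4:5]
i=6 'e': node 4→5 (fail-walked)  ** P1@[6:6]
i=7 'b': node 5→7 (fail-walked)
i=8 'e': node 7→5 (fail-walked)  ** P1@[8:8]
i=9 'b': node 5→7 (fail-walked)
i=10 'c': node 7→8  ** P3@[9:10]
i=11 'b': node 8→7 (fail-walked)
i=12 'c': node 7→8  ** P3@[11:12]
i=13 'a': node 8→1 (fail-walked)
i=14 'a': node 1→6  ** P2@[13:14]
i=15 'a': node 6→6 (fail-walked)  ** P2@[14:15]
i=16 'e': node 6→5 (fail-walked)  ** P1@[16:16]
i=17 'd': node 5→0 (fail-walked)
i=18 'e': node 0→5  ** P1@[18:18]
i=19 'b': node 5→7 (fail-walked)
i=20 'c': node 7→8  ** P3@[19:20]
i=21 'b': node 8→7 (fail-walked)
i=22 'c': node 7→8  ** P3@[21:22]
i=23 'c': node 8→0 (fail-walked)
i=24 'e': node 0→5  ** P1@[24:24]
i=25 'a': node 5→1 (fail-walked)
i=26 'a': node 1→6  ** P2@[25:26]
i=27 'a': node 6→6 (fail-walked)  ** P2@[26:27]
i=28 'a': node 6→6 (fail-walked)  ** P2@[27:28]
i=29 'd': node 6→0 (fail-walked)
i=30 'd': node 0→0
i=31 'c': node 0→0
i=32 'd': node 0→0
i=33 'e': node 0→5  ** P1@[33:33]
i=34 'e': node 5→5 (fail-walked)  ** P1@[34:34]
i=35 'a': node 5→1 (fail-walked)
i=36 'a': node 1→6  ** P2@[35:36]
i=37 'a': node 6→6 (fail-walked)  ** P2@[36:37]
i=38 'a': node 6→6 (fail-walked)  ** P2@[37:38]
i=39 'a': node 6→6 (fail-walked)  ** P2@[38:39]
i=40 'a': node 6→6 (fail-walked)  ** P2@[39:40]

Matches: [[0,1],[1,1],[5,0],[5,3],[6,1],[8,1],[10,3],[12,3],[14,2],[15,2],[16,1],[18,1],[20,3],[22,3],[24,1],[26,2],[27,2],[28,2],[33,1],[34,1],[36,2],[37,2],[38,2],[39,2],[40,2]]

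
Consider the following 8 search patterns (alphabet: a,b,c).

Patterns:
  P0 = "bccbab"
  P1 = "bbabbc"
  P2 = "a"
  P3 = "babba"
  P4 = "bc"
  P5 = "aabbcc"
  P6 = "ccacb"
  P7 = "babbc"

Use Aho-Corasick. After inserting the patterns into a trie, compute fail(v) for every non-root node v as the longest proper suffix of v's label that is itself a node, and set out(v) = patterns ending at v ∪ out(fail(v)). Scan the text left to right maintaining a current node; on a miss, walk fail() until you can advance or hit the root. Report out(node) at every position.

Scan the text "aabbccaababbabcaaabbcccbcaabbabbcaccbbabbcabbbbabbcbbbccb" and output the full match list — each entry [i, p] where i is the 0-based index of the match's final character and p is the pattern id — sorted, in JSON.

Build automaton:
Trie nodes:
  0='ε' goto a→12 b→1 c→22
  1='b' goto a→13 b→7 c→2
  2='bc' goto c→3  ←P4
  3='bcc' goto b→4
  4='bccb' goto a→5
  5='bccba' goto b→6
  6='bccbab' goto ·  ←P0
  7='bb' goto a→8
  8='bba' goto b→9
  9='bbab' goto b→10
  10='bbabb' goto c→11
  11='bbabbc' goto ·  ←P1
  12='a' goto a→17  ←P2
  13='ba' goto b→14
  14='bab' goto b→15
  15='babb' goto a→16 c→27
  16='babba' goto ·  ←P3
  17='aa' goto b→18
  18='aab' goto b→19
  19='aabb' goto c→20
  20='aabbc' goto c→21
  21='aabbcc' goto ·  ←P5
  22='c' goto c→23
  23='cc' goto a→24
  24='cca' goto c→25
  25='ccac' goto b→26
  26='ccacb' goto ·  ←P6
  27='babbc' goto ·  ←P7

Failure links (BFS by depth):
  fail(1) 'b': from fail(0)=0 chase 'b': 0 ⇒ 0;  out=∅∪out(0)=∅
  fail(12) 'a': from fail(0)=0 chase 'a': 0 ⇒ 0;  out={2}∪out(0)={2}
  fail(22) 'c': from fail(0)=0 chase 'c': 0 ⇒ 0;  out=∅∪out(0)=∅
  fail(2) 'bc': from fail(1)=0 chase 'c': 0 ⇒ 22;  out={4}∪out(22)={4}
  fail(7) 'bb': from fail(1)=0 chase 'b': 0 ⇒ 1;  out=∅∪out(1)=∅
  fail(13) 'ba': from fail(1)=0 chase 'a': 0 ⇒ 12;  out=∅∪out(12)={2}
  fail(17) 'aa': from fail(12)=0 chase 'a': 0 ⇒ 12;  out=∅∪out(12)={2}
  fail(23) 'cc': from fail(22)=0 chase 'c': 0 ⇒ 22;  out=∅∪out(22)=∅
  fail(3) 'bcc': from fail(2)=22 chase 'c': 22 ⇒ 23;  out=∅∪out(23)=∅
  fail(8) 'bba': from fail(7)=1 chase 'a': 1 ⇒ 13;  out=∅∪out(13)={2}
  fail(14) 'bab': from fail(13)=12 chase 'b': 12→0 ⇒ 1;  out=∅∪out(1)=∅
  fail(18) 'aab': from fail(17)=12 chase 'b': 12→0 ⇒ 1;  out=∅∪out(1)=∅
  fail(24) 'cca': from fail(23)=22 chase 'a': 22→0 ⇒ 12;  out=∅∪out(12)={2}
  fail(4) 'bccb': from fail(3)=23 chase 'b': 23→22→0 ⇒ 1;  out=∅∪out(1)=∅
  fail(9) 'bbab': from fail(8)=13 chase 'b': 13 ⇒ 14;  out=∅∪out(14)=∅
  fail(15) 'babb': from fail(14)=1 chase 'b': 1 ⇒ 7;  out=∅∪out(7)=∅
  fail(19) 'aabb': from fail(18)=1 chase 'b': 1 ⇒ 7;  out=∅∪out(7)=∅
  fail(25) 'ccac': from fail(24)=12 chase 'c': 12→0 ⇒ 22;  out=∅∪out(22)=∅
  fail(5) 'bccba': from fail(4)=1 chase 'a': 1 ⇒ 13;  out=∅∪out(13)={2}
  fail(10) 'bbabb': from fail(9)=14 chase 'b': 14 ⇒ 15;  out=∅∪out(15)=∅
  fail(16) 'babba': from fail(15)=7 chase 'a': 7 ⇒ 8;  out={3}∪out(8)={2,3}
  fail(20) 'aabbc': from fail(19)=7 chase 'c': 7→1 ⇒ 2;  out=∅∪out(2)={4}
  fail(26) 'ccacb': from fail(25)=22 chase 'b': 22→0 ⇒ 1;  out={6}∪out(1)={6}
  fail(27) 'babbc': from fail(15)=7 chase 'c': 7→1 ⇒ 2;  out={7}∪out(2)={4,7}
  fail(6) 'bccbab': from fail(5)=13 chase 'b': 13 ⇒ 14;  out={0}∪out(14)={0}
  fail(11) 'bbabbc': from fail(10)=15 chase 'c': 15 ⇒ 27;  out={1}∪out(27)={1,4,7}
  fail(21) 'aabbcc': from fail(20)=2 chase 'c': 2 ⇒ 3;  out={5}∪out(3)={5}

Run:
pos 0 'a': at 12  emit P2@[0:0]
pos 1 'a': at 17  emit P2@[1:1]
pos 2 'b': at 18
pos 3 'b': at 19
pos 4 'c': at 20  emit P4@[3:4]
pos 5 'c': at 21  emit P5@[0:5]
pos 6 'a': at 24 (via fail)  emit P2@[6:6]
pos 7 'a': at 17 (via fail)  emit P2@[7:7]
pos 8 'b': at 18
pos 9 'a': at 13 (via fail)  emit P2@[9:9]
pos 10 'b': at 14
pos 11 'b': at 15
pos 12 'a': at 16  emit P2@[12:12],P3@[8:12]
pos 13 'b': at 9 (via fail)
pos 14 'c': at 2 (via fail)  emit P4@[13:14]
pos 15 'a': at 12 (via fail)  emit P2@[15:15]
pos 16 'a': at 17  emit P2@[16:16]
pos 17 'a': at 17 (via fail)  emit P2@[17:17]
pos 18 'b': at 18
pos 19 'b': at 19
pos 20 'c': at 20  emit P4@[19:20]
pos 21 'c': at 21  emit P5@[16:21]
pos 22 'c': at 23 (via fail)
pos 23 'b': at 1 (via fail)
pos 24 'c': at 2  emit P4@[23:24]
pos 25 'a': at 12 (via fail)  emit P2@[25:25]
pos 26 'a': at 17  emit P2@[26:26]
pos 27 'b': at 18
pos 28 'b': at 19
pos 29 'a': at 8 (via fail)  emit P2@[29:29]
pos 30 'b': at 9
pos 31 'b': at 10
pos 32 'c': at 11  emit P1@[27:32],P4@[31:32],P7@[28:32]
pos 33 'a': at 12 (via fail)  emit P2@[33:33]
pos 34 'c': at 22 (via fail)
pos 35 'c': at 23
pos 36 'b': at 1 (via fail)
pos 37 'b': at 7
pos 38 'a': at 8  emit P2@[38:38]
pos 39 'b': at 9
pos 40 'b': at 10
pos 41 'c': at 11  emit P1@[36:41],P4@[40:41],P7@[37:41]
pos 42 'a': at 12 (via fail)  emit P2@[42:42]
pos 43 'b': at 1 (via fail)
pos 44 'b': at 7
pos 45 'b': at 7 (via fail)
pos 46 'b': at 7 (via fail)
pos 47 'a': at 8  emit P2@[47:47]
pos 48 'b': at 9
pos 49 'b': at 10
pos 50 'c': at 11  emit P1@[45:50],P4@[49:50],P7@[46:50]
pos 51 'b': at 1 (via fail)
pos 52 'b': at 7
pos 53 'b': at 7 (via fail)
pos 54 'c': at 2 (via fail)  emit P4@[53:54]
pos 55 'c': at 3
pos 56 'b': at 4

Matches: [[0,2],[1,2],[4,4],[5,5],[6,2],[7,2],[9,2],[12,2],[12,3],[14,4],[15,2],[16,2],[17,2],[20,4],[21,5],[24,4],[25,2],[26,2],[29,2],[32,1],[32,4],[32,7],[33,2],[38,2],[41,1],[41,4],[41,7],[42,2],[47,2],[50,1],[50,4],[50,7],[54,4]]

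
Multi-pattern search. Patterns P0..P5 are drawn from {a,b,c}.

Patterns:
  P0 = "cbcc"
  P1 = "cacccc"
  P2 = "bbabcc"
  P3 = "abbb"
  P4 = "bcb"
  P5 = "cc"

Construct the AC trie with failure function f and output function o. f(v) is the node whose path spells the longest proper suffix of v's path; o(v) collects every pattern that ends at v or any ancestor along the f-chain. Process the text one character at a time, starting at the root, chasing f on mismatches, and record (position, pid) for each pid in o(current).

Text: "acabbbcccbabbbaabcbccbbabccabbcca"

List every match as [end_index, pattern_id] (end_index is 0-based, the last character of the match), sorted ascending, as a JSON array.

Build:
Trie (insert patterns):
  n0 'ε': a→16 b→10 c→1
  n1 'c': a→5 b→2 c→22
  n2 'cb': c→3
  n3 'cbc': c→4
  n4 'cbcc': ·  [P0 ends]
  n5 'ca': c→6
  n6 'cac': c→7
  n7 'cacc': c→8
  n8 'caccc': c→9
  n9 'cacccc': ·  [P1 ends]
  n10 'b': b→11 c→20
  n11 'bb': a→12
  n12 'bba': b→13
  n13 'bbab': c→14
  n14 'bbabc': c→15
  n15 'bbabcc': ·  [P2 ends]
  n16 'a': b→17
  n17 'ab': b→18
  n18 'abb': b→19
  n19 'abbb': ·  [P3 ends]
  n20 'bc': b→21
  n21 'bcb': ·  [P4 ends]
  n22 'cc': ·  [P5 ends]

BFS fail/out derivation:
  n1('c'): parent n0 fail=0; on 'c' 0 → fail=0;  out ∅∪∅=∅
  n10('b'): parent n0 fail=0; on 'b' 0 → fail=0;  out ∅∪∅=∅
  n16('a'): parent n0 fail=0; on 'a' 0 → fail=0;  out ∅∪∅=∅
  n2('cb'): parent n1 fail=0; on 'b' 0 → fail=10;  out ∅∪∅=∅
  n5('ca'): parent n1 fail=0; on 'a' 0 → fail=16;  out ∅∪∅=∅
  n11('bb'): parent n10 fail=0; on 'b' 0 → fail=10;  out ∅∪∅=∅
  n17('ab'): parent n16 fail=0; on 'b' 0 → fail=10;  out ∅∪∅=∅
  n20('bc'): parent n10 fail=0; on 'c' 0 → fail=1;  out ∅∪∅=∅
  n22('cc'): parent n1 fail=0; on 'c' 0 → fail=1;  out {5}∪∅={5}
  n3('cbc'): parent n2 fail=10; on 'c' 10 → fail=20;  out ∅∪∅=∅
  n6('cac'): parent n5 fail=16; on 'c' 16→0 → fail=1;  out ∅∪∅=∅
  n12('bba'): parent n11 fail=10; on 'a' 10→0 → fail=16;  out ∅∪∅=∅
  n18('abb'): parent n17 fail=10; on 'b' 10 → fail=11;  out ∅∪∅=∅
  n21('bcb'): parent n20 fail=1; on 'b' 1 → fail=2;  out {4}∪∅={4}
  n4('cbcc'): parent n3 fail=20; on 'c' 20→1 → fail=22;  out {0}∪{5}={0,5}
  n7('cacc'): parent n6 fail=1; on 'c' 1 → fail=22;  out ∅∪{5}={5}
  n13('bbab'): parent n12 fail=16; on 'b' 16 → fail=17;  out ∅∪∅=∅
  n19('abbb'): parent n18 fail=11; on 'b' 11→10 → fail=11;  out {3}∪∅={3}
  n8('caccc'): parent n7 fail=22; on 'c' 22→1 → fail=22;  out ∅∪{5}={5}
  n14('bbabc'): parent n13 fail=17; on 'c' 17→10 → fail=20;  out ∅∪∅=∅
  n9('cacccc'): parent n8 fail=22; on 'c' 22→1 → fail=22;  out {1}∪{5}={1,5}
  n15('bbabcc'): parent n14 fail=20; on 'c' 20→1 → fail=22;  out {2}∪{5}={2,5}

Run:
i=0 'a': node 0→16
i=1 'c': node 16→1 (via fail)
i=2 'a': node 1→5
i=3 'b': node 5→17 (via fail)
i=4 'b': node 17→18
i=5 'b': node 18→19  → match P3@[2:5]
i=6 'c': node 19→20 (via fail)
i=7 'c': node 20→22 (via fail)  → match P5@[6:7]
i=8 'c': node 22→22 (via fail)  → match P5@[7:8]
i=9 'b': node 22→2 (via fail)
i=10 'a': node 2→16 (via fail)
i=11 'b': node 16→17
i=12 'b': node 17→18
i=13 'b': node 18→19  → match P3@[10:13]
i=14 'a': node 19→12 (via fail)
i=15 'a': node 12→16 (via fail)
i=16 'b': node 16→17
i=17 'c': node 17→20 (via fail)
i=18 'b': node 20→21  → match P4@[16:18]
i=19 'c': node 21→3 (via fail)
i=20 'c': node 3→4  → match P0@[17:20],P5@[19:20]
i=21 'b': node 4→2 (via fail)
i=22 'b': node 2→11 (via fail)
i=23 'a': node 11→12
i=24 'b': node 12→13
i=25 'c': node 13→14
i=26 'c': node 14→15  → match P2@[21:26],P5@[25:26]
i=27 'a': node 15→5 (via fail)
i=28 'b': node 5→17 (via fail)
i=29 'b': node 17→18
i=30 'c': node 18→20 (via fail)
i=31 'c': node 20→22 (via fail)  → match P5@[30:31]
i=32 'a': node 22→5 (via fail)

Matches: [[5,3],[7,5],[8,5],[13,3],[18,4],[20,0],[20,5],[26,2],[26,5],[31,5]]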